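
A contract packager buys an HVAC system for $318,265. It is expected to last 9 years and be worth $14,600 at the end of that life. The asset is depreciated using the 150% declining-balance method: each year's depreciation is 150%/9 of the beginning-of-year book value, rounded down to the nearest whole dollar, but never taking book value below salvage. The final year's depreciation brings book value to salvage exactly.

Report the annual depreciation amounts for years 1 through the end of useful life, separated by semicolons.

Depreciable base = $318,265 − $14,600 = $303,665.
Year 1: ⌊$318,265 × 150%/9⌋ = $53,044. Book value $265,221.
Year 2: ⌊$265,221 × 150%/9⌋ = $44,203. Book value $221,018.
Year 3: ⌊$221,018 × 150%/9⌋ = $36,836. Book value $184,182.
Year 4: ⌊$184,182 × 150%/9⌋ = $30,697. Book value $153,485.
Year 5: ⌊$153,485 × 150%/9⌋ = $25,580. Book value $127,905.
Year 6: ⌊$127,905 × 150%/9⌋ = $21,317. Book value $106,588.
Year 7: ⌊$106,588 × 150%/9⌋ = $17,764. Book value $88,824.
Year 8: ⌊$88,824 × 150%/9⌋ = $14,804. Book value $74,020.
Year 9 (final): $74,020 − $14,600 = $59,420. Book value $14,600.

$53,044; $44,203; $36,836; $30,697; $25,580; $21,317; $17,764; $14,804; $59,420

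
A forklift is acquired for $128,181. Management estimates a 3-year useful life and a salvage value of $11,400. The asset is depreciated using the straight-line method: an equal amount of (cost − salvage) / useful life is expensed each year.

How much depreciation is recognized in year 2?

Depreciable base = $128,181 − $11,400 = $116,781.
Annual expense = $116,781 / 3 = $38,927.

$38,927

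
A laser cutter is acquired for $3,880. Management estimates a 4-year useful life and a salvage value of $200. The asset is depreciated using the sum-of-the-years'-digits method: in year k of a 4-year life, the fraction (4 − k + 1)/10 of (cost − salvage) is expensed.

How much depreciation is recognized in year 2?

$1,104

Depreciable base = $3,880 − $200 = $3,680.
Sum of the years' digits = 4+3+2+1 = 10.
Year 1: $3,680 × 4/10 = $1,472. Book value $2,408.
Year 2: $3,680 × 3/10 = $1,104. Book value $1,304.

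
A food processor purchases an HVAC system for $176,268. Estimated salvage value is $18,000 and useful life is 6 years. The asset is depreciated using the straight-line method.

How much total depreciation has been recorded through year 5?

Depreciable base = $176,268 − $18,000 = $158,268.
Annual expense = $158,268 / 6 = $26,378.
End of year 1: book value $149,890.
End of year 2: book value $123,512.
End of year 3: book value $97,134.
End of year 4: book value $70,756.
End of year 5: book value $44,378.
Accumulated through year 5 = $176,268 − $44,378 = $131,890.

$131,890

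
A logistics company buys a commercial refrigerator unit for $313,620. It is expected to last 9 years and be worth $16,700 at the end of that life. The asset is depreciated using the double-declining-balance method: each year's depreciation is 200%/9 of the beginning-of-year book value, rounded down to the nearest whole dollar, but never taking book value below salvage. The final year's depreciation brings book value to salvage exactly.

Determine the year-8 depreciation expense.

$12,000

Depreciable base = $313,620 − $16,700 = $296,920.
Year 1: ⌊$313,620 × 200%/9⌋ = $69,693. Book value $243,927.
Year 2: ⌊$243,927 × 200%/9⌋ = $54,206. Book value $189,721.
Year 3: ⌊$189,721 × 200%/9⌋ = $42,160. Book value $147,561.
Year 4: ⌊$147,561 × 200%/9⌋ = $32,791. Book value $114,770.
Year 5: ⌊$114,770 × 200%/9⌋ = $25,504. Book value $89,266.
Year 6: ⌊$89,266 × 200%/9⌋ = $19,836. Book value $69,430.
Year 7: ⌊$69,430 × 200%/9⌋ = $15,428. Book value $54,002.
Year 8: ⌊$54,002 × 200%/9⌋ = $12,000. Book value $42,002.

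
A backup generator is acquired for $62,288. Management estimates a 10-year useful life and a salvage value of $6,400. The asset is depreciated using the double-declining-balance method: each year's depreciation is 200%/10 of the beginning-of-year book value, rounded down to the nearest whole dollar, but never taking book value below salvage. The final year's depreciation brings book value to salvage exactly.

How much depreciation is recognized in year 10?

$1,962

Depreciable base = $62,288 − $6,400 = $55,888.
Year 1: ⌊$62,288 × 200%/10⌋ = $12,457. Book value $49,831.
Year 2: ⌊$49,831 × 200%/10⌋ = $9,966. Book value $39,865.
Year 3: ⌊$39,865 × 200%/10⌋ = $7,973. Book value $31,892.
Year 4: ⌊$31,892 × 200%/10⌋ = $6,378. Book value $25,514.
Year 5: ⌊$25,514 × 200%/10⌋ = $5,102. Book value $20,412.
Year 6: ⌊$20,412 × 200%/10⌋ = $4,082. Book value $16,330.
Year 7: ⌊$16,330 × 200%/10⌋ = $3,266. Book value $13,064.
Year 8: ⌊$13,064 × 200%/10⌋ = $2,612. Book value $10,452.
Year 9: ⌊$10,452 × 200%/10⌋ = $2,090. Book value $8,362.
Year 10 (final): $8,362 − $6,400 = $1,962. Book value $6,400.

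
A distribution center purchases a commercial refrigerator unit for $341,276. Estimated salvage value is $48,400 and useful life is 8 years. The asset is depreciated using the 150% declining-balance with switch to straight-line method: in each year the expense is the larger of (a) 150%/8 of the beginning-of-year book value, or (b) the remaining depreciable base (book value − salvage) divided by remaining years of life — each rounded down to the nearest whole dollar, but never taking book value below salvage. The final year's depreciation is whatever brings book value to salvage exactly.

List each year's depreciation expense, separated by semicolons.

Depreciable base = $341,276 − $48,400 = $292,876.
Year 1: DB = ⌊$341,276 × 150%/8⌋ = $63,989; SL = ⌊$292,876/8⌋ = $36,609 → take DB $63,989. Book value $277,287.
Year 2: DB = ⌊$277,287 × 150%/8⌋ = $51,991; SL = ⌊$228,887/7⌋ = $32,698 → take DB $51,991. Book value $225,296.
Year 3: DB = ⌊$225,296 × 150%/8⌋ = $42,243; SL = ⌊$176,896/6⌋ = $29,482 → take DB $42,243. Book value $183,053.
Year 4: DB = ⌊$183,053 × 150%/8⌋ = $34,322; SL = ⌊$134,653/5⌋ = $26,930 → take DB $34,322. Book value $148,731.
Year 5: DB = ⌊$148,731 × 150%/8⌋ = $27,887; SL = ⌊$100,331/4⌋ = $25,082 → take DB $27,887. Book value $120,844.
Year 6: DB = ⌊$120,844 × 150%/8⌋ = $22,658; SL = ⌊$72,444/3⌋ = $24,148 → take SL $24,148. Book value $96,696.
Year 7: DB = ⌊$96,696 × 150%/8⌋ = $18,130; SL = ⌊$48,296/2⌋ = $24,148 → take SL $24,148. Book value $72,548.
Year 8 (final): $72,548 − $48,400 = $24,148. Book value $48,400.

$63,989; $51,991; $42,243; $34,322; $27,887; $24,148; $24,148; $24,148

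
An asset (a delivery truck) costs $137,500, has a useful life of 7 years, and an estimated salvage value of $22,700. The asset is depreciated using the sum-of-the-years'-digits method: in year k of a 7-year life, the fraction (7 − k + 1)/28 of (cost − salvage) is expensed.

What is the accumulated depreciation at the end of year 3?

$73,800

Depreciable base = $137,500 − $22,700 = $114,800.
Sum of the years' digits = 7+6+5+4+3+2+1 = 28.
Year 1: $114,800 × 7/28 = $28,700. Book value $108,800.
Year 2: $114,800 × 6/28 = $24,600. Book value $84,200.
Year 3: $114,800 × 5/28 = $20,500. Book value $63,700.
Accumulated through year 3 = $137,500 − $63,700 = $73,800.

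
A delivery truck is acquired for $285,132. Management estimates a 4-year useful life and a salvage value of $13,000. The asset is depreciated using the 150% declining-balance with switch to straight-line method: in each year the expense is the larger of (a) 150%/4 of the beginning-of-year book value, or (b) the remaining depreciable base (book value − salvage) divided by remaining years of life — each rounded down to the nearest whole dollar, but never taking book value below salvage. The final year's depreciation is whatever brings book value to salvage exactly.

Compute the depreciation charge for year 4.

$49,190

Depreciable base = $285,132 − $13,000 = $272,132.
Year 1: DB = ⌊$285,132 × 150%/4⌋ = $106,924; SL = ⌊$272,132/4⌋ = $68,033 → take DB $106,924. Book value $178,208.
Year 2: DB = ⌊$178,208 × 150%/4⌋ = $66,828; SL = ⌊$165,208/3⌋ = $55,069 → take DB $66,828. Book value $111,380.
Year 3: DB = ⌊$111,380 × 150%/4⌋ = $41,767; SL = ⌊$98,380/2⌋ = $49,190 → take SL $49,190. Book value $62,190.
Year 4 (final): $62,190 − $13,000 = $49,190. Book value $13,000.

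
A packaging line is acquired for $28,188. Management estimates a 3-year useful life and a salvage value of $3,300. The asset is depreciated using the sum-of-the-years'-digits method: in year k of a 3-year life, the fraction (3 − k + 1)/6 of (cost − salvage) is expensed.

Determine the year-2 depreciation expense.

$8,296

Depreciable base = $28,188 − $3,300 = $24,888.
Sum of the years' digits = 3+2+1 = 6.
Year 1: $24,888 × 3/6 = $12,444. Book value $15,744.
Year 2: $24,888 × 2/6 = $8,296. Book value $7,448.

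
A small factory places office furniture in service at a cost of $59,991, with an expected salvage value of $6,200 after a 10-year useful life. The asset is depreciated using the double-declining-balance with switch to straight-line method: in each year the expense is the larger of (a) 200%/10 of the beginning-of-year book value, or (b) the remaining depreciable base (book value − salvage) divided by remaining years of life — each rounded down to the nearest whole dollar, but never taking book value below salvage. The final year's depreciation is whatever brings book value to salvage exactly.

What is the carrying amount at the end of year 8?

$10,067

Depreciable base = $59,991 − $6,200 = $53,791.
Year 1: DB = ⌊$59,991 × 200%/10⌋ = $11,998; SL = ⌊$53,791/10⌋ = $5,379 → take DB $11,998. Book value $47,993.
Year 2: DB = ⌊$47,993 × 200%/10⌋ = $9,598; SL = ⌊$41,793/9⌋ = $4,643 → take DB $9,598. Book value $38,395.
Year 3: DB = ⌊$38,395 × 200%/10⌋ = $7,679; SL = ⌊$32,195/8⌋ = $4,024 → take DB $7,679. Book value $30,716.
Year 4: DB = ⌊$30,716 × 200%/10⌋ = $6,143; SL = ⌊$24,516/7⌋ = $3,502 → take DB $6,143. Book value $24,573.
Year 5: DB = ⌊$24,573 × 200%/10⌋ = $4,914; SL = ⌊$18,373/6⌋ = $3,062 → take DB $4,914. Book value $19,659.
Year 6: DB = ⌊$19,659 × 200%/10⌋ = $3,931; SL = ⌊$13,459/5⌋ = $2,691 → take DB $3,931. Book value $15,728.
Year 7: DB = ⌊$15,728 × 200%/10⌋ = $3,145; SL = ⌊$9,528/4⌋ = $2,382 → take DB $3,145. Book value $12,583.
Year 8: DB = ⌊$12,583 × 200%/10⌋ = $2,516; SL = ⌊$6,383/3⌋ = $2,127 → take DB $2,516. Book value $10,067.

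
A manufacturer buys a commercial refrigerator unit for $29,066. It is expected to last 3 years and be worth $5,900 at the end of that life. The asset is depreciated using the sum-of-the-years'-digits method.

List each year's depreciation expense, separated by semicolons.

Depreciable base = $29,066 − $5,900 = $23,166.
Sum of the years' digits = 3+2+1 = 6.
Year 1: $23,166 × 3/6 = $11,583. Book value $17,483.
Year 2: $23,166 × 2/6 = $7,722. Book value $9,761.
Year 3: $23,166 × 1/6 = $3,861. Book value $5,900.

$11,583; $7,722; $3,861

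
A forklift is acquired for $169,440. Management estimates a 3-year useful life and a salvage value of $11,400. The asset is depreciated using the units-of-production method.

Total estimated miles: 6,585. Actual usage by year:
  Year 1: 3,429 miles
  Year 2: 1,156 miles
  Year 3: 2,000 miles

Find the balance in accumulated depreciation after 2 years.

$110,040

Depreciable base = $169,440 − $11,400 = $158,040.
Rate = $158,040 / 6,585 miles = $24 per mile.
Year 1: 3,429 × $24 = $82,296. Book value $87,144.
Year 2: 1,156 × $24 = $27,744. Book value $59,400.
Accumulated through year 2 = $169,440 − $59,400 = $110,040.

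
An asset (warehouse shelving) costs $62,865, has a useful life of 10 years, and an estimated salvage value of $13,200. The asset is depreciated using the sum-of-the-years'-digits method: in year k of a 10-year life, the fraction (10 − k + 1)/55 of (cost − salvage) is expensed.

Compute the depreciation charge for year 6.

Depreciable base = $62,865 − $13,200 = $49,665.
Sum of the years' digits = 10+9+8+7+6+5+4+3+2+1 = 55.
Year 1: $49,665 × 10/55 = $9,030. Book value $53,835.
Year 2: $49,665 × 9/55 = $8,127. Book value $45,708.
Year 3: $49,665 × 8/55 = $7,224. Book value $38,484.
Year 4: $49,665 × 7/55 = $6,321. Book value $32,163.
Year 5: $49,665 × 6/55 = $5,418. Book value $26,745.
Year 6: $49,665 × 5/55 = $4,515. Book value $22,230.

$4,515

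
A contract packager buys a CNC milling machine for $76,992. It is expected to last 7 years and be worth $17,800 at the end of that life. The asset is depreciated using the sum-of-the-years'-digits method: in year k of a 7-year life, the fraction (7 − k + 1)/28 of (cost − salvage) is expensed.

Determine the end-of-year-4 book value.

Depreciable base = $76,992 − $17,800 = $59,192.
Sum of the years' digits = 7+6+5+4+3+2+1 = 28.
Year 1: $59,192 × 7/28 = $14,798. Book value $62,194.
Year 2: $59,192 × 6/28 = $12,684. Book value $49,510.
Year 3: $59,192 × 5/28 = $10,570. Book value $38,940.
Year 4: $59,192 × 4/28 = $8,456. Book value $30,484.

$30,484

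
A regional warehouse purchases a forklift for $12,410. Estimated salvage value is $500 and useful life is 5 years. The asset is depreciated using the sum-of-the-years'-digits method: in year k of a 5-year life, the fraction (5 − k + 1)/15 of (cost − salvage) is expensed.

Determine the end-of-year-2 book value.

$5,264

Depreciable base = $12,410 − $500 = $11,910.
Sum of the years' digits = 5+4+3+2+1 = 15.
Year 1: $11,910 × 5/15 = $3,970. Book value $8,440.
Year 2: $11,910 × 4/15 = $3,176. Book value $5,264.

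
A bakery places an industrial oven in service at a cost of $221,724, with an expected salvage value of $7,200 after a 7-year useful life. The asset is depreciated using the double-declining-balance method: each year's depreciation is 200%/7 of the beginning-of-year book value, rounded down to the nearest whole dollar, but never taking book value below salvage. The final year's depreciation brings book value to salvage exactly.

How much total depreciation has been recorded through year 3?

Depreciable base = $221,724 − $7,200 = $214,524.
Year 1: ⌊$221,724 × 200%/7⌋ = $63,349. Book value $158,375.
Year 2: ⌊$158,375 × 200%/7⌋ = $45,250. Book value $113,125.
Year 3: ⌊$113,125 × 200%/7⌋ = $32,321. Book value $80,804.
Accumulated through year 3 = $221,724 − $80,804 = $140,920.

$140,920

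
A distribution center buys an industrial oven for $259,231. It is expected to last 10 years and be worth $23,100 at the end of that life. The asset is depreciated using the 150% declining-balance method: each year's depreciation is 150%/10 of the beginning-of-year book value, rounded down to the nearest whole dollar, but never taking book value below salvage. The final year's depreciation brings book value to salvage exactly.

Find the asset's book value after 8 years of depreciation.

Depreciable base = $259,231 − $23,100 = $236,131.
Year 1: ⌊$259,231 × 150%/10⌋ = $38,884. Book value $220,347.
Year 2: ⌊$220,347 × 150%/10⌋ = $33,052. Book value $187,295.
Year 3: ⌊$187,295 × 150%/10⌋ = $28,094. Book value $159,201.
Year 4: ⌊$159,201 × 150%/10⌋ = $23,880. Book value $135,321.
Year 5: ⌊$135,321 × 150%/10⌋ = $20,298. Book value $115,023.
Year 6: ⌊$115,023 × 150%/10⌋ = $17,253. Book value $97,770.
Year 7: ⌊$97,770 × 150%/10⌋ = $14,665. Book value $83,105.
Year 8: ⌊$83,105 × 150%/10⌋ = $12,465. Book value $70,640.

$70,640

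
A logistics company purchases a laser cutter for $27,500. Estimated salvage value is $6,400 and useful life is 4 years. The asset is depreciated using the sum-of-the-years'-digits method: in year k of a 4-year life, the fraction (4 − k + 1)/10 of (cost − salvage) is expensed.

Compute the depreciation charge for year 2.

Depreciable base = $27,500 − $6,400 = $21,100.
Sum of the years' digits = 4+3+2+1 = 10.
Year 1: $21,100 × 4/10 = $8,440. Book value $19,060.
Year 2: $21,100 × 3/10 = $6,330. Book value $12,730.

$6,330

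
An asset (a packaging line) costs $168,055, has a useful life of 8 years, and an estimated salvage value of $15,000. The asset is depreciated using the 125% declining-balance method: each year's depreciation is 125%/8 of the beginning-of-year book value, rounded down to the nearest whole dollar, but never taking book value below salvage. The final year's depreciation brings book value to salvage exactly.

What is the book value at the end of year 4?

Depreciable base = $168,055 − $15,000 = $153,055.
Year 1: ⌊$168,055 × 125%/8⌋ = $26,258. Book value $141,797.
Year 2: ⌊$141,797 × 125%/8⌋ = $22,155. Book value $119,642.
Year 3: ⌊$119,642 × 125%/8⌋ = $18,694. Book value $100,948.
Year 4: ⌊$100,948 × 125%/8⌋ = $15,773. Book value $85,175.

$85,175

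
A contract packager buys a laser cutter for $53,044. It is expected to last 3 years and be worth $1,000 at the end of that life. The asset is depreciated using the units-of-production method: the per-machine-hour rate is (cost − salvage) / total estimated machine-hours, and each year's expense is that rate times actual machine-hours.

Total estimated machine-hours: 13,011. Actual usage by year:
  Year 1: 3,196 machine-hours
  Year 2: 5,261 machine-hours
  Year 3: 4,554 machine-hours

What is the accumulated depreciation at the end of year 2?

Depreciable base = $53,044 − $1,000 = $52,044.
Rate = $52,044 / 13,011 machine-hours = $4 per machine-hour.
Year 1: 3,196 × $4 = $12,784. Book value $40,260.
Year 2: 5,261 × $4 = $21,044. Book value $19,216.
Accumulated through year 2 = $53,044 − $19,216 = $33,828.

$33,828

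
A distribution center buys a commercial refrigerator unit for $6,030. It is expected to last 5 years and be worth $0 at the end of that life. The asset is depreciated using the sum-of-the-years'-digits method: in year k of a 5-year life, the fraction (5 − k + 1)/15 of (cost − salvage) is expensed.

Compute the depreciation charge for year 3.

$1,206

Depreciable base = $6,030 − $0 = $6,030.
Sum of the years' digits = 5+4+3+2+1 = 15.
Year 1: $6,030 × 5/15 = $2,010. Book value $4,020.
Year 2: $6,030 × 4/15 = $1,608. Book value $2,412.
Year 3: $6,030 × 3/15 = $1,206. Book value $1,206.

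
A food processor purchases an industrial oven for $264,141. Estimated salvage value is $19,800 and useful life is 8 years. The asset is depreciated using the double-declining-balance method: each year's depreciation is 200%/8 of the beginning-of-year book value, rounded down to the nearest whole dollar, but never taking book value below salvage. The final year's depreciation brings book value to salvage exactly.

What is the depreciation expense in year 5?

Depreciable base = $264,141 − $19,800 = $244,341.
Year 1: ⌊$264,141 × 200%/8⌋ = $66,035. Book value $198,106.
Year 2: ⌊$198,106 × 200%/8⌋ = $49,526. Book value $148,580.
Year 3: ⌊$148,580 × 200%/8⌋ = $37,145. Book value $111,435.
Year 4: ⌊$111,435 × 200%/8⌋ = $27,858. Book value $83,577.
Year 5: ⌊$83,577 × 200%/8⌋ = $20,894. Book value $62,683.

$20,894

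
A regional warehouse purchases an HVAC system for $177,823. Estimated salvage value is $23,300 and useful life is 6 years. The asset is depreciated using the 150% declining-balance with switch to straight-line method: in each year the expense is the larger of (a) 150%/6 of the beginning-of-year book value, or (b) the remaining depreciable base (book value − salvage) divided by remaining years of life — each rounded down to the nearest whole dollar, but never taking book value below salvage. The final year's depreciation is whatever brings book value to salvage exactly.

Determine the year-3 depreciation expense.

Depreciable base = $177,823 − $23,300 = $154,523.
Year 1: DB = ⌊$177,823 × 150%/6⌋ = $44,455; SL = ⌊$154,523/6⌋ = $25,753 → take DB $44,455. Book value $133,368.
Year 2: DB = ⌊$133,368 × 150%/6⌋ = $33,342; SL = ⌊$110,068/5⌋ = $22,013 → take DB $33,342. Book value $100,026.
Year 3: DB = ⌊$100,026 × 150%/6⌋ = $25,006; SL = ⌊$76,726/4⌋ = $19,181 → take DB $25,006. Book value $75,020.

$25,006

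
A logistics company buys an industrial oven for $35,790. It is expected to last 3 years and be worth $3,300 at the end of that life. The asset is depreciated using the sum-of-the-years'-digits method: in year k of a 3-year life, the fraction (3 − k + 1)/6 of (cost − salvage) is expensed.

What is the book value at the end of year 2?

Depreciable base = $35,790 − $3,300 = $32,490.
Sum of the years' digits = 3+2+1 = 6.
Year 1: $32,490 × 3/6 = $16,245. Book value $19,545.
Year 2: $32,490 × 2/6 = $10,830. Book value $8,715.

$8,715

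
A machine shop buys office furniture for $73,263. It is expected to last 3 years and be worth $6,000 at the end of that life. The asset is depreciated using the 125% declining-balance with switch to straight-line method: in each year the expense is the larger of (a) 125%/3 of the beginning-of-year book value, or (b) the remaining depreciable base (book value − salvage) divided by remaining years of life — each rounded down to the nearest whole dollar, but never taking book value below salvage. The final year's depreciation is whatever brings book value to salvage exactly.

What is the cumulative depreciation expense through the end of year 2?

$48,894

Depreciable base = $73,263 − $6,000 = $67,263.
Year 1: DB = ⌊$73,263 × 125%/3⌋ = $30,526; SL = ⌊$67,263/3⌋ = $22,421 → take DB $30,526. Book value $42,737.
Year 2: DB = ⌊$42,737 × 125%/3⌋ = $17,807; SL = ⌊$36,737/2⌋ = $18,368 → take SL $18,368. Book value $24,369.
Accumulated through year 2 = $73,263 − $24,369 = $48,894.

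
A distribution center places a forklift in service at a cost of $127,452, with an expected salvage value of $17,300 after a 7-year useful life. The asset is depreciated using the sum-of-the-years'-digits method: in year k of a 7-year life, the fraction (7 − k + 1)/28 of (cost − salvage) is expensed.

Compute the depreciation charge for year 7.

Depreciable base = $127,452 − $17,300 = $110,152.
Sum of the years' digits = 7+6+5+4+3+2+1 = 28.
Year 1: $110,152 × 7/28 = $27,538. Book value $99,914.
Year 2: $110,152 × 6/28 = $23,604. Book value $76,310.
Year 3: $110,152 × 5/28 = $19,670. Book value $56,640.
Year 4: $110,152 × 4/28 = $15,736. Book value $40,904.
Year 5: $110,152 × 3/28 = $11,802. Book value $29,102.
Year 6: $110,152 × 2/28 = $7,868. Book value $21,234.
Year 7: $110,152 × 1/28 = $3,934. Book value $17,300.

$3,934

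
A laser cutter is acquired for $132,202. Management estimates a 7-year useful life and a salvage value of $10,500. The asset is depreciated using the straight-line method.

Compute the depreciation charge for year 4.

$17,386

Depreciable base = $132,202 − $10,500 = $121,702.
Annual expense = $121,702 / 7 = $17,386.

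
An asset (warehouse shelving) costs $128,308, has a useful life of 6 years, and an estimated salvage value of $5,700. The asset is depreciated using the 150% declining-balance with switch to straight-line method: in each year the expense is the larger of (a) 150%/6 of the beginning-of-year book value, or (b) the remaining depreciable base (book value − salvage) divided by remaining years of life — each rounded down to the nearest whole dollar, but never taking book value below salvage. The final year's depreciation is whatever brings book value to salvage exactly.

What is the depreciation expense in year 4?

Depreciable base = $128,308 − $5,700 = $122,608.
Year 1: DB = ⌊$128,308 × 150%/6⌋ = $32,077; SL = ⌊$122,608/6⌋ = $20,434 → take DB $32,077. Book value $96,231.
Year 2: DB = ⌊$96,231 × 150%/6⌋ = $24,057; SL = ⌊$90,531/5⌋ = $18,106 → take DB $24,057. Book value $72,174.
Year 3: DB = ⌊$72,174 × 150%/6⌋ = $18,043; SL = ⌊$66,474/4⌋ = $16,618 → take DB $18,043. Book value $54,131.
Year 4: DB = ⌊$54,131 × 150%/6⌋ = $13,532; SL = ⌊$48,431/3⌋ = $16,143 → take SL $16,143. Book value $37,988.

$16,143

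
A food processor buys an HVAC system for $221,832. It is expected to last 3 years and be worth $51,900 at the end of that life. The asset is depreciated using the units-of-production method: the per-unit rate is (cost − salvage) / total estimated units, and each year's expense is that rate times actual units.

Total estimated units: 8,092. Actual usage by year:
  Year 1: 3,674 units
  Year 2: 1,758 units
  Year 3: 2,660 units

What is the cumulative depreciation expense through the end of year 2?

Depreciable base = $221,832 − $51,900 = $169,932.
Rate = $169,932 / 8,092 units = $21 per unit.
Year 1: 3,674 × $21 = $77,154. Book value $144,678.
Year 2: 1,758 × $21 = $36,918. Book value $107,760.
Accumulated through year 2 = $221,832 − $107,760 = $114,072.

$114,072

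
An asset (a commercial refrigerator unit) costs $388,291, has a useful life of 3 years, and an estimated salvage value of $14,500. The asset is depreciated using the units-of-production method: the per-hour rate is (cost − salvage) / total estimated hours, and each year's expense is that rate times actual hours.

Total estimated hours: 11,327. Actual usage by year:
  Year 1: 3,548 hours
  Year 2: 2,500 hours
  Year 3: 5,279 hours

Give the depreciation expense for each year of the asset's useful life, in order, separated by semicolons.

$117,084; $82,500; $174,207

Depreciable base = $388,291 − $14,500 = $373,791.
Rate = $373,791 / 11,327 hours = $33 per hour.
Year 1: 3,548 × $33 = $117,084. Book value $271,207.
Year 2: 2,500 × $33 = $82,500. Book value $188,707.
Year 3: 5,279 × $33 = $174,207. Book value $14,500.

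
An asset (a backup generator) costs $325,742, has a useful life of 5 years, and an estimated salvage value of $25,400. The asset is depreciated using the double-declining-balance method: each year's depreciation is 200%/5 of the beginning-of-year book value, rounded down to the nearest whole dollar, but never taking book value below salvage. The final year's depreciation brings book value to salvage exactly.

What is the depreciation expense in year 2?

$78,178

Depreciable base = $325,742 − $25,400 = $300,342.
Year 1: ⌊$325,742 × 200%/5⌋ = $130,296. Book value $195,446.
Year 2: ⌊$195,446 × 200%/5⌋ = $78,178. Book value $117,268.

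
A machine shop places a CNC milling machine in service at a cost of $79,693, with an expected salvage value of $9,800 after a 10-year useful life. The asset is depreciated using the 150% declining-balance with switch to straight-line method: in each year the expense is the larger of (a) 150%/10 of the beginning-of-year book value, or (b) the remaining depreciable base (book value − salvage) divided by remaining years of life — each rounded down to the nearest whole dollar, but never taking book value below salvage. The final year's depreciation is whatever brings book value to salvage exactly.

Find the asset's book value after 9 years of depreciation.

$14,865

Depreciable base = $79,693 − $9,800 = $69,893.
Year 1: DB = ⌊$79,693 × 150%/10⌋ = $11,953; SL = ⌊$69,893/10⌋ = $6,989 → take DB $11,953. Book value $67,740.
Year 2: DB = ⌊$67,740 × 150%/10⌋ = $10,161; SL = ⌊$57,940/9⌋ = $6,437 → take DB $10,161. Book value $57,579.
Year 3: DB = ⌊$57,579 × 150%/10⌋ = $8,636; SL = ⌊$47,779/8⌋ = $5,972 → take DB $8,636. Book value $48,943.
Year 4: DB = ⌊$48,943 × 150%/10⌋ = $7,341; SL = ⌊$39,143/7⌋ = $5,591 → take DB $7,341. Book value $41,602.
Year 5: DB = ⌊$41,602 × 150%/10⌋ = $6,240; SL = ⌊$31,802/6⌋ = $5,300 → take DB $6,240. Book value $35,362.
Year 6: DB = ⌊$35,362 × 150%/10⌋ = $5,304; SL = ⌊$25,562/5⌋ = $5,112 → take DB $5,304. Book value $30,058.
Year 7: DB = ⌊$30,058 × 150%/10⌋ = $4,508; SL = ⌊$20,258/4⌋ = $5,064 → take SL $5,064. Book value $24,994.
Year 8: DB = ⌊$24,994 × 150%/10⌋ = $3,749; SL = ⌊$15,194/3⌋ = $5,064 → take SL $5,064. Book value $19,930.
Year 9: DB = ⌊$19,930 × 150%/10⌋ = $2,989; SL = ⌊$10,130/2⌋ = $5,065 → take SL $5,065. Book value $14,865.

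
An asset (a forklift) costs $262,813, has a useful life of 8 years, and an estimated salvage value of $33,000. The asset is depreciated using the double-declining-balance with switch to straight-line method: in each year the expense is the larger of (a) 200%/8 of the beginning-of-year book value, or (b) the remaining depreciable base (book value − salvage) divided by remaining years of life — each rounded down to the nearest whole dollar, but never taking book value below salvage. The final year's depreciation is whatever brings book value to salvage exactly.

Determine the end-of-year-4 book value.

$83,157

Depreciable base = $262,813 − $33,000 = $229,813.
Year 1: DB = ⌊$262,813 × 200%/8⌋ = $65,703; SL = ⌊$229,813/8⌋ = $28,726 → take DB $65,703. Book value $197,110.
Year 2: DB = ⌊$197,110 × 200%/8⌋ = $49,277; SL = ⌊$164,110/7⌋ = $23,444 → take DB $49,277. Book value $147,833.
Year 3: DB = ⌊$147,833 × 200%/8⌋ = $36,958; SL = ⌊$114,833/6⌋ = $19,138 → take DB $36,958. Book value $110,875.
Year 4: DB = ⌊$110,875 × 200%/8⌋ = $27,718; SL = ⌊$77,875/5⌋ = $15,575 → take DB $27,718. Book value $83,157.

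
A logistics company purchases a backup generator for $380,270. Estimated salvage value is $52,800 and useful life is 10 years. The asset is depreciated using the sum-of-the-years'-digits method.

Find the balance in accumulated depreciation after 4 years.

Depreciable base = $380,270 − $52,800 = $327,470.
Sum of the years' digits = 10+9+8+7+6+5+4+3+2+1 = 55.
Year 1: $327,470 × 10/55 = $59,540. Book value $320,730.
Year 2: $327,470 × 9/55 = $53,586. Book value $267,144.
Year 3: $327,470 × 8/55 = $47,632. Book value $219,512.
Year 4: $327,470 × 7/55 = $41,678. Book value $177,834.
Accumulated through year 4 = $380,270 − $177,834 = $202,436.

$202,436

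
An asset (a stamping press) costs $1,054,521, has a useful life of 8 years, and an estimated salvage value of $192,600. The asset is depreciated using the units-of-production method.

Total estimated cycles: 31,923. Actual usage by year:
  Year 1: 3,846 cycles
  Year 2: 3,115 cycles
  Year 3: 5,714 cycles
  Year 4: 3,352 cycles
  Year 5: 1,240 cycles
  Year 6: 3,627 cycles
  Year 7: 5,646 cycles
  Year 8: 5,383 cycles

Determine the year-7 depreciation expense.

Depreciable base = $1,054,521 − $192,600 = $861,921.
Rate = $861,921 / 31,923 cycles = $27 per cycle.
Year 1: 3,846 × $27 = $103,842. Book value $950,679.
Year 2: 3,115 × $27 = $84,105. Book value $866,574.
Year 3: 5,714 × $27 = $154,278. Book value $712,296.
Year 4: 3,352 × $27 = $90,504. Book value $621,792.
Year 5: 1,240 × $27 = $33,480. Book value $588,312.
Year 6: 3,627 × $27 = $97,929. Book value $490,383.
Year 7: 5,646 × $27 = $152,442. Book value $337,941.

$152,442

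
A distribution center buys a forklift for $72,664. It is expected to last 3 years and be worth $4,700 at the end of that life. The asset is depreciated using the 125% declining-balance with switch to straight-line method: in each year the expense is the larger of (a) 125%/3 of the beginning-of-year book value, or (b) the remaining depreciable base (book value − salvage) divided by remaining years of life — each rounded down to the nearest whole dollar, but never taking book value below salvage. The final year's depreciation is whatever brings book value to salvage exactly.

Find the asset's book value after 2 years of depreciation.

$23,544

Depreciable base = $72,664 − $4,700 = $67,964.
Year 1: DB = ⌊$72,664 × 125%/3⌋ = $30,276; SL = ⌊$67,964/3⌋ = $22,654 → take DB $30,276. Book value $42,388.
Year 2: DB = ⌊$42,388 × 125%/3⌋ = $17,661; SL = ⌊$37,688/2⌋ = $18,844 → take SL $18,844. Book value $23,544.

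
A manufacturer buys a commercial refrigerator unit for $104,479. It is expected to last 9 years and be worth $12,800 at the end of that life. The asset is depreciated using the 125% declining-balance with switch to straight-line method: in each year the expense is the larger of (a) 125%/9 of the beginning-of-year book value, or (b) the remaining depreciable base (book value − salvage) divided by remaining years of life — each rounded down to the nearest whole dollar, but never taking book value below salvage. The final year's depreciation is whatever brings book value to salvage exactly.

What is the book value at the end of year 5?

$48,520

Depreciable base = $104,479 − $12,800 = $91,679.
Year 1: DB = ⌊$104,479 × 125%/9⌋ = $14,510; SL = ⌊$91,679/9⌋ = $10,186 → take DB $14,510. Book value $89,969.
Year 2: DB = ⌊$89,969 × 125%/9⌋ = $12,495; SL = ⌊$77,169/8⌋ = $9,646 → take DB $12,495. Book value $77,474.
Year 3: DB = ⌊$77,474 × 125%/9⌋ = $10,760; SL = ⌊$64,674/7⌋ = $9,239 → take DB $10,760. Book value $66,714.
Year 4: DB = ⌊$66,714 × 125%/9⌋ = $9,265; SL = ⌊$53,914/6⌋ = $8,985 → take DB $9,265. Book value $57,449.
Year 5: DB = ⌊$57,449 × 125%/9⌋ = $7,979; SL = ⌊$44,649/5⌋ = $8,929 → take SL $8,929. Book value $48,520.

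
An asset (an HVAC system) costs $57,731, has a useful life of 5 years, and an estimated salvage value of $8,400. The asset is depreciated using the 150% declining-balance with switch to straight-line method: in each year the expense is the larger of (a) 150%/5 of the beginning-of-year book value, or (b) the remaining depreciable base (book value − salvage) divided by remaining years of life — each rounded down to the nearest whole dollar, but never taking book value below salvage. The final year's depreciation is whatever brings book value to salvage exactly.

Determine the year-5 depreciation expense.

$5,463

Depreciable base = $57,731 − $8,400 = $49,331.
Year 1: DB = ⌊$57,731 × 150%/5⌋ = $17,319; SL = ⌊$49,331/5⌋ = $9,866 → take DB $17,319. Book value $40,412.
Year 2: DB = ⌊$40,412 × 150%/5⌋ = $12,123; SL = ⌊$32,012/4⌋ = $8,003 → take DB $12,123. Book value $28,289.
Year 3: DB = ⌊$28,289 × 150%/5⌋ = $8,486; SL = ⌊$19,889/3⌋ = $6,629 → take DB $8,486. Book value $19,803.
Year 4: DB = ⌊$19,803 × 150%/5⌋ = $5,940; SL = ⌊$11,403/2⌋ = $5,701 → take DB $5,940. Book value $13,863.
Year 5 (final): $13,863 − $8,400 = $5,463. Book value $8,400.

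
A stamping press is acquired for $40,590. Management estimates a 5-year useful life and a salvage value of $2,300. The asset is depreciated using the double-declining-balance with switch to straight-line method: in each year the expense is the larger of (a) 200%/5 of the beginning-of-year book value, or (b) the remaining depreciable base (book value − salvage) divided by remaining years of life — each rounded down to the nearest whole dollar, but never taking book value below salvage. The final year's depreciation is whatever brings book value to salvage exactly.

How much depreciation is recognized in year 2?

Depreciable base = $40,590 − $2,300 = $38,290.
Year 1: DB = ⌊$40,590 × 200%/5⌋ = $16,236; SL = ⌊$38,290/5⌋ = $7,658 → take DB $16,236. Book value $24,354.
Year 2: DB = ⌊$24,354 × 200%/5⌋ = $9,741; SL = ⌊$22,054/4⌋ = $5,513 → take DB $9,741. Book value $14,613.

$9,741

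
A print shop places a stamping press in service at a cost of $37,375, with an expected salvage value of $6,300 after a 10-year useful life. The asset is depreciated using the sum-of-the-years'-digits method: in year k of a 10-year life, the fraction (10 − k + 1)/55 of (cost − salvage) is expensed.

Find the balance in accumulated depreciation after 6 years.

Depreciable base = $37,375 − $6,300 = $31,075.
Sum of the years' digits = 10+9+8+7+6+5+4+3+2+1 = 55.
Year 1: $31,075 × 10/55 = $5,650. Book value $31,725.
Year 2: $31,075 × 9/55 = $5,085. Book value $26,640.
Year 3: $31,075 × 8/55 = $4,520. Book value $22,120.
Year 4: $31,075 × 7/55 = $3,955. Book value $18,165.
Year 5: $31,075 × 6/55 = $3,390. Book value $14,775.
Year 6: $31,075 × 5/55 = $2,825. Book value $11,950.
Accumulated through year 6 = $37,375 − $11,950 = $25,425.

$25,425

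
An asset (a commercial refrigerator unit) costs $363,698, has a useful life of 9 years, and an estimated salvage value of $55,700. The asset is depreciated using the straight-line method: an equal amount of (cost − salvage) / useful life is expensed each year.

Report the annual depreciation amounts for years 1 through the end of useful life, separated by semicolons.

$34,222; $34,222; $34,222; $34,222; $34,222; $34,222; $34,222; $34,222; $34,222

Depreciable base = $363,698 − $55,700 = $307,998.
Annual expense = $307,998 / 9 = $34,222.
End of year 1: book value $329,476.
End of year 2: book value $295,254.
End of year 3: book value $261,032.
End of year 4: book value $226,810.
End of year 5: book value $192,588.
End of year 6: book value $158,366.
End of year 7: book value $124,144.
End of year 8: book value $89,922.
End of year 9: book value $55,700.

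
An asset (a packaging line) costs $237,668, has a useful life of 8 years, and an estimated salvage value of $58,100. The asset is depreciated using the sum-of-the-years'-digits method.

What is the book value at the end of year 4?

$107,980

Depreciable base = $237,668 − $58,100 = $179,568.
Sum of the years' digits = 8+7+6+5+4+3+2+1 = 36.
Year 1: $179,568 × 8/36 = $39,904. Book value $197,764.
Year 2: $179,568 × 7/36 = $34,916. Book value $162,848.
Year 3: $179,568 × 6/36 = $29,928. Book value $132,920.
Year 4: $179,568 × 5/36 = $24,940. Book value $107,980.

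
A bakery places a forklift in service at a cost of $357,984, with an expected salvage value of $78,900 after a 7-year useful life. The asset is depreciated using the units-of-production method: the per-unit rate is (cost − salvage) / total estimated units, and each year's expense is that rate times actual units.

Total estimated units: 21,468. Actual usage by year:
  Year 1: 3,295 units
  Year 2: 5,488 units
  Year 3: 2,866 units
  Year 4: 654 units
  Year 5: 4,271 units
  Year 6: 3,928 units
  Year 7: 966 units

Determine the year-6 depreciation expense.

$51,064

Depreciable base = $357,984 − $78,900 = $279,084.
Rate = $279,084 / 21,468 units = $13 per unit.
Year 1: 3,295 × $13 = $42,835. Book value $315,149.
Year 2: 5,488 × $13 = $71,344. Book value $243,805.
Year 3: 2,866 × $13 = $37,258. Book value $206,547.
Year 4: 654 × $13 = $8,502. Book value $198,045.
Year 5: 4,271 × $13 = $55,523. Book value $142,522.
Year 6: 3,928 × $13 = $51,064. Book value $91,458.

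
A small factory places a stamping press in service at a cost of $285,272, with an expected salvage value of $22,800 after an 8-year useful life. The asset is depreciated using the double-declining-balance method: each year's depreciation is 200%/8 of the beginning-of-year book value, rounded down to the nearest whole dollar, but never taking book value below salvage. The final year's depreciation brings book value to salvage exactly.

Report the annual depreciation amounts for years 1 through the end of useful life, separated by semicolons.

$71,318; $53,488; $40,116; $30,087; $22,565; $16,924; $12,693; $15,281

Depreciable base = $285,272 − $22,800 = $262,472.
Year 1: ⌊$285,272 × 200%/8⌋ = $71,318. Book value $213,954.
Year 2: ⌊$213,954 × 200%/8⌋ = $53,488. Book value $160,466.
Year 3: ⌊$160,466 × 200%/8⌋ = $40,116. Book value $120,350.
Year 4: ⌊$120,350 × 200%/8⌋ = $30,087. Book value $90,263.
Year 5: ⌊$90,263 × 200%/8⌋ = $22,565. Book value $67,698.
Year 6: ⌊$67,698 × 200%/8⌋ = $16,924. Book value $50,774.
Year 7: ⌊$50,774 × 200%/8⌋ = $12,693. Book value $38,081.
Year 8 (final): $38,081 − $22,800 = $15,281. Book value $22,800.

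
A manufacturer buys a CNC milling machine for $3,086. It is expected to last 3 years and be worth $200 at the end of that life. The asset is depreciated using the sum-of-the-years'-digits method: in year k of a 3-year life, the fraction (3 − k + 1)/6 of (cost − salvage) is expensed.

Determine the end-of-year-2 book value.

Depreciable base = $3,086 − $200 = $2,886.
Sum of the years' digits = 3+2+1 = 6.
Year 1: $2,886 × 3/6 = $1,443. Book value $1,643.
Year 2: $2,886 × 2/6 = $962. Book value $681.

$681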